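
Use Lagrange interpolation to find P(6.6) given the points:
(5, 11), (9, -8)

Lagrange interpolation formula:
P(x) = Σ yᵢ × Lᵢ(x)
where Lᵢ(x) = Π_{j≠i} (x - xⱼ)/(xᵢ - xⱼ)

L_0(6.6) = (6.6 - 9)/(5 - 9) = 0.600000
L_1(6.6) = (6.6 - 5)/(9 - 5) = 0.400000

P(6.6) = 11×L_0(6.6) + (-8)×L_1(6.6)
P(6.6) = 3.400000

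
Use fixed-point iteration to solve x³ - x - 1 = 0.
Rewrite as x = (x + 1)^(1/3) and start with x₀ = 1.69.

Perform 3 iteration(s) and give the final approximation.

Equation: x³ - x - 1 = 0
Fixed-point form: x = (x + 1)^(1/3)
x₀ = 1.69

x_1 = g(1.690000) = 1.390755
x_2 = g(1.390755) = 1.337145
x_3 = g(1.337145) = 1.327074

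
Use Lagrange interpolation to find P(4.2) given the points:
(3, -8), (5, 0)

Lagrange interpolation formula:
P(x) = Σ yᵢ × Lᵢ(x)
where Lᵢ(x) = Π_{j≠i} (x - xⱼ)/(xᵢ - xⱼ)

L_0(4.2) = (4.2 - 5)/(3 - 5) = 0.400000
L_1(4.2) = (4.2 - 3)/(5 - 3) = 0.600000

P(4.2) = (-8)×L_0(4.2) + 0×L_1(4.2)
P(4.2) = -3.200000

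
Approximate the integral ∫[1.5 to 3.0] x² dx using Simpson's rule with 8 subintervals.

f(x) = x²
a = 1.5, b = 3.0, n = 8
h = (b - a)/n = 0.187500

Simpson's rule: (h/3)[f(x₀) + 4f(x₁) + 2f(x₂) + ... + f(xₙ)]

x_0 = 1.5000, f(x_0) = 2.250000, coefficient = 1
x_1 = 1.6875, f(x_1) = 2.847656, coefficient = 4
x_2 = 1.8750, f(x_2) = 3.515625, coefficient = 2
x_3 = 2.0625, f(x_3) = 4.253906, coefficient = 4
x_4 = 2.2500, f(x_4) = 5.062500, coefficient = 2
x_5 = 2.4375, f(x_5) = 5.941406, coefficient = 4
x_6 = 2.6250, f(x_6) = 6.890625, coefficient = 2
x_7 = 2.8125, f(x_7) = 7.910156, coefficient = 4
x_8 = 3.0000, f(x_8) = 9.000000, coefficient = 1

I ≈ (0.187500/3) × 126.000000 = 7.875000
Exact value: 7.875000
Error: 0.000000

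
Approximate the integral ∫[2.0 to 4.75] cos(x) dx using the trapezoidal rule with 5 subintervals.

f(x) = cos(x)
a = 2.0, b = 4.75, n = 5
h = (b - a)/n = 0.550000

Trapezoidal rule: (h/2)[f(x₀) + 2f(x₁) + 2f(x₂) + ... + f(xₙ)]

x_0 = 2.0000, f(x_0) = -0.416147, coefficient = 1
x_1 = 2.5500, f(x_1) = -0.830054, coefficient = 2
x_2 = 3.1000, f(x_2) = -0.999135, coefficient = 2
x_3 = 3.6500, f(x_3) = -0.873521, coefficient = 2
x_4 = 4.2000, f(x_4) = -0.490261, coefficient = 2
x_5 = 4.7500, f(x_5) = 0.037602, coefficient = 1

I ≈ (0.550000/2) × -6.764485 = -1.860234
Exact value: -1.908590
Error: 0.048357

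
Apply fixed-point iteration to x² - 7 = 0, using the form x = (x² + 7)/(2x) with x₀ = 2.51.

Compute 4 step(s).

Equation: x² - 7 = 0
Fixed-point form: x = (x² + 7)/(2x)
x₀ = 2.51

x_1 = g(2.510000) = 2.649422
x_2 = g(2.649422) = 2.645754
x_3 = g(2.645754) = 2.645751
x_4 = g(2.645751) = 2.645751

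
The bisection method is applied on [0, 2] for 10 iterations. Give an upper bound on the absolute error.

Bisection error bound: |error| ≤ (b-a)/2^n
|error| ≤ (2 - 0)/2^10 = 2/2^10
|error| ≤ 0.0019531250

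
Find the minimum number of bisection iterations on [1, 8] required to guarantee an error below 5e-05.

We need (b-a)/2^n ≤ 5e-05
(8 - 1)/2^n ≤ 5e-05
7/2^n ≤ 5e-05
2^n ≥ 140000
n ≥ log₂(140000) = 17.10
n ≥ 18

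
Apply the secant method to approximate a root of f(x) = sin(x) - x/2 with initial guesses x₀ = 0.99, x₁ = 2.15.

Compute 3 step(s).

f(x) = sin(x) - x/2
x₀ = 0.99, x₁ = 2.15

Secant formula: x_{n+1} = x_n - f(x_n)(x_n - x_{n-1})/(f(x_n) - f(x_{n-1}))

Iteration 1:
  f(0.990000) = 0.341026
  f(2.150000) = -0.238101
  x_2 = 2.150000 - (-0.238101)×(2.150000 - 0.990000)/(-0.238101 - 0.341026)
       = 1.673080
Iteration 2:
  f(2.150000) = -0.238101
  f(1.673080) = 0.158234
  x_3 = 1.673080 - 0.158234×(1.673080 - 2.150000)/(0.158234 - (-0.238101))
       = 1.863487
Iteration 3:
  f(1.673080) = 0.158234
  f(1.863487) = 0.025728
  x_4 = 1.863487 - 0.025728×(1.863487 - 1.673080)/(0.025728 - 0.158234)
       = 1.900457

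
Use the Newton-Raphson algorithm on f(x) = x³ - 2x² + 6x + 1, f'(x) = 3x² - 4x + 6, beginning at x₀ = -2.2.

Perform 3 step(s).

f(x) = x³ - 2x² + 6x + 1
f'(x) = 3x² - 4x + 6
x₀ = -2.2

Newton-Raphson formula: x_{n+1} = x_n - f(x_n)/f'(x_n)

Iteration 1:
  f(-2.200000) = -32.528000
  f'(-2.200000) = 29.320000
  x_1 = -2.200000 - (-32.528000)/29.320000 = -1.090587
Iteration 2:
  f(-1.090587) = -9.219399
  f'(-1.090587) = 13.930484
  x_2 = -1.090587 - (-9.219399)/13.930484 = -0.428772
Iteration 3:
  f(-0.428772) = -2.019150
  f'(-0.428772) = 8.266624
  x_3 = -0.428772 - (-2.019150)/8.266624 = -0.184519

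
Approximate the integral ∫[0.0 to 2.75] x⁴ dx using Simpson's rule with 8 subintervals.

f(x) = x⁴
a = 0.0, b = 2.75, n = 8
h = (b - a)/n = 0.343750

Simpson's rule: (h/3)[f(x₀) + 4f(x₁) + 2f(x₂) + ... + f(xₙ)]

x_0 = 0.0000, f(x_0) = 0.000000, coefficient = 1
x_1 = 0.3438, f(x_1) = 0.013963, coefficient = 4
x_2 = 0.6875, f(x_2) = 0.223404, coefficient = 2
x_3 = 1.0312, f(x_3) = 1.130982, coefficient = 4
x_4 = 1.3750, f(x_4) = 3.574463, coefficient = 2
x_5 = 1.7188, f(x_5) = 8.726716, coefficient = 4
x_6 = 2.0625, f(x_6) = 18.095718, coefficient = 2
x_7 = 2.4062, f(x_7) = 33.524552, coefficient = 4
x_8 = 2.7500, f(x_8) = 57.191406, coefficient = 1

I ≈ (0.343750/3) × 274.563431 = 31.460393
Exact value: 31.455273
Error: 0.005120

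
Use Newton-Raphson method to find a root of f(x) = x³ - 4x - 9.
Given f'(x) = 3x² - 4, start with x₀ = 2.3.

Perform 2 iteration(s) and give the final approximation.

f(x) = x³ - 4x - 9
f'(x) = 3x² - 4
x₀ = 2.3

Newton-Raphson formula: x_{n+1} = x_n - f(x_n)/f'(x_n)

Iteration 1:
  f(2.300000) = -6.033000
  f'(2.300000) = 11.870000
  x_1 = 2.300000 - (-6.033000)/11.870000 = 2.808256
Iteration 2:
  f(2.808256) = 1.913732
  f'(2.808256) = 19.658907
  x_2 = 2.808256 - 1.913732/19.658907 = 2.710909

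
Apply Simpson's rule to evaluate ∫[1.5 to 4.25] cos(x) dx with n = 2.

f(x) = cos(x)
a = 1.5, b = 4.25, n = 2
h = (b - a)/n = 1.375000

Simpson's rule: (h/3)[f(x₀) + 4f(x₁) + 2f(x₂) + ... + f(xₙ)]

x_0 = 1.5000, f(x_0) = 0.070737, coefficient = 1
x_1 = 2.8750, f(x_1) = -0.964674, coefficient = 4
x_2 = 4.2500, f(x_2) = -0.446087, coefficient = 1

I ≈ (1.375000/3) × -4.234047 = -1.940605
Exact value: -1.892484
Error: 0.048120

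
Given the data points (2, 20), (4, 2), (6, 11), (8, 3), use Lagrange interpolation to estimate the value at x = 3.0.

Lagrange interpolation formula:
P(x) = Σ yᵢ × Lᵢ(x)
where Lᵢ(x) = Π_{j≠i} (x - xⱼ)/(xᵢ - xⱼ)

L_0(3.0) = (3.0 - 4)/(2 - 4) × (3.0 - 6)/(2 - 6) × (3.0 - 8)/(2 - 8) = 0.312500
L_1(3.0) = (3.0 - 2)/(4 - 2) × (3.0 - 6)/(4 - 6) × (3.0 - 8)/(4 - 8) = 0.937500
L_2(3.0) = (3.0 - 2)/(6 - 2) × (3.0 - 4)/(6 - 4) × (3.0 - 8)/(6 - 8) = -0.312500
L_3(3.0) = (3.0 - 2)/(8 - 2) × (3.0 - 4)/(8 - 4) × (3.0 - 6)/(8 - 6) = 0.062500

P(3.0) = 20×L_0(3.0) + 2×L_1(3.0) + 11×L_2(3.0) + 3×L_3(3.0)
P(3.0) = 4.875000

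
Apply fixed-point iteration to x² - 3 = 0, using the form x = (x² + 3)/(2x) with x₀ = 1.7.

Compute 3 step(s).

Equation: x² - 3 = 0
Fixed-point form: x = (x² + 3)/(2x)
x₀ = 1.7

x_1 = g(1.700000) = 1.732353
x_2 = g(1.732353) = 1.732051
x_3 = g(1.732051) = 1.732051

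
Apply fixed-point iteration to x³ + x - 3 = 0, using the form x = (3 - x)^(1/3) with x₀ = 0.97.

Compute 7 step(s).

Equation: x³ + x - 3 = 0
Fixed-point form: x = (3 - x)^(1/3)
x₀ = 0.97

x_1 = g(0.970000) = 1.266189
x_2 = g(1.266189) = 1.201344
x_3 = g(1.201344) = 1.216138
x_4 = g(1.216138) = 1.212794
x_5 = g(1.212794) = 1.213551
x_6 = g(1.213551) = 1.213380
x_7 = g(1.213380) = 1.213419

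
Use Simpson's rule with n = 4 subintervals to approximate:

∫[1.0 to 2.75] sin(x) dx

f(x) = sin(x)
a = 1.0, b = 2.75, n = 4
h = (b - a)/n = 0.437500

Simpson's rule: (h/3)[f(x₀) + 4f(x₁) + 2f(x₂) + ... + f(xₙ)]

x_0 = 1.0000, f(x_0) = 0.841471, coefficient = 1
x_1 = 1.4375, f(x_1) = 0.991129, coefficient = 4
x_2 = 1.8750, f(x_2) = 0.954086, coefficient = 2
x_3 = 2.3125, f(x_3) = 0.737319, coefficient = 4
x_4 = 2.7500, f(x_4) = 0.381661, coefficient = 1

I ≈ (0.437500/3) × 10.045095 = 1.464910
Exact value: 1.464605
Error: 0.000305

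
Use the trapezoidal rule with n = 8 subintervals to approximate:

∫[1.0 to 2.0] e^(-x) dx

f(x) = e^(-x)
a = 1.0, b = 2.0, n = 8
h = (b - a)/n = 0.125000

Trapezoidal rule: (h/2)[f(x₀) + 2f(x₁) + 2f(x₂) + ... + f(xₙ)]

x_0 = 1.0000, f(x_0) = 0.367879, coefficient = 1
x_1 = 1.1250, f(x_1) = 0.324652, coefficient = 2
x_2 = 1.2500, f(x_2) = 0.286505, coefficient = 2
x_3 = 1.3750, f(x_3) = 0.252840, coefficient = 2
x_4 = 1.5000, f(x_4) = 0.223130, coefficient = 2
x_5 = 1.6250, f(x_5) = 0.196912, coefficient = 2
x_6 = 1.7500, f(x_6) = 0.173774, coefficient = 2
x_7 = 1.8750, f(x_7) = 0.153355, coefficient = 2
x_8 = 2.0000, f(x_8) = 0.135335, coefficient = 1

I ≈ (0.125000/2) × 3.725550 = 0.232847
Exact value: 0.232544
Error: 0.000303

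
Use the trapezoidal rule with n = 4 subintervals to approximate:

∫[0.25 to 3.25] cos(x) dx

f(x) = cos(x)
a = 0.25, b = 3.25, n = 4
h = (b - a)/n = 0.750000

Trapezoidal rule: (h/2)[f(x₀) + 2f(x₁) + 2f(x₂) + ... + f(xₙ)]

x_0 = 0.2500, f(x_0) = 0.968912, coefficient = 1
x_1 = 1.0000, f(x_1) = 0.540302, coefficient = 2
x_2 = 1.7500, f(x_2) = -0.178246, coefficient = 2
x_3 = 2.5000, f(x_3) = -0.801144, coefficient = 2
x_4 = 3.2500, f(x_4) = -0.994130, coefficient = 1

I ≈ (0.750000/2) × -0.903392 = -0.338772
Exact value: -0.355599
Error: 0.016827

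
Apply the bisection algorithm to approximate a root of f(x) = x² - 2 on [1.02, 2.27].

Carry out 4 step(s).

f(x) = x² - 2
Initial interval: [1.02, 2.27]

Iteration 1:
  c_1 = (1.020000 + 2.270000)/2 = 1.645000
  f(c_1) = f(1.645000) = 0.706025
  f(a) × f(c) < 0, new interval: [1.020000, 1.645000]
Iteration 2:
  c_2 = (1.020000 + 1.645000)/2 = 1.332500
  f(c_2) = f(1.332500) = -0.224444
  f(a) × f(c) ≥ 0, new interval: [1.332500, 1.645000]
Iteration 3:
  c_3 = (1.332500 + 1.645000)/2 = 1.488750
  f(c_3) = f(1.488750) = 0.216377
  f(a) × f(c) < 0, new interval: [1.332500, 1.488750]
Iteration 4:
  c_4 = (1.332500 + 1.488750)/2 = 1.410625
  f(c_4) = f(1.410625) = -0.010137
  f(a) × f(c) ≥ 0, new interval: [1.410625, 1.488750]

After 4 iteration(s), the approximation is c_4 = 1.410625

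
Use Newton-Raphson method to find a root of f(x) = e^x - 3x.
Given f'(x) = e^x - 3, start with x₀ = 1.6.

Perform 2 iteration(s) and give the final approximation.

f(x) = e^x - 3x
f'(x) = e^x - 3
x₀ = 1.6

Newton-Raphson formula: x_{n+1} = x_n - f(x_n)/f'(x_n)

Iteration 1:
  f(1.600000) = 0.153032
  f'(1.600000) = 1.953032
  x_1 = 1.600000 - 0.153032/1.953032 = 1.521644
Iteration 2:
  f(1.521644) = 0.014816
  f'(1.521644) = 1.579747
  x_2 = 1.521644 - 0.014816/1.579747 = 1.512265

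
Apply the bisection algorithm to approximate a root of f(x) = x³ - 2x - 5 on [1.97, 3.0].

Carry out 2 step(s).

f(x) = x³ - 2x - 5
Initial interval: [1.97, 3.0]

Iteration 1:
  c_1 = (1.970000 + 3.000000)/2 = 2.485000
  f(c_1) = f(2.485000) = 5.375434
  f(a) × f(c) < 0, new interval: [1.970000, 2.485000]
Iteration 2:
  c_2 = (1.970000 + 2.485000)/2 = 2.227500
  f(c_2) = f(2.227500) = 1.597312
  f(a) × f(c) < 0, new interval: [1.970000, 2.227500]

After 2 iteration(s), the approximation is c_2 = 2.227500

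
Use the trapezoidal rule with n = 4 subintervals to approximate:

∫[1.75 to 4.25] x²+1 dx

f(x) = x²+1
a = 1.75, b = 4.25, n = 4
h = (b - a)/n = 0.625000

Trapezoidal rule: (h/2)[f(x₀) + 2f(x₁) + 2f(x₂) + ... + f(xₙ)]

x_0 = 1.7500, f(x_0) = 4.062500, coefficient = 1
x_1 = 2.3750, f(x_1) = 6.640625, coefficient = 2
x_2 = 3.0000, f(x_2) = 10.000000, coefficient = 2
x_3 = 3.6250, f(x_3) = 14.140625, coefficient = 2
x_4 = 4.2500, f(x_4) = 19.062500, coefficient = 1

I ≈ (0.625000/2) × 84.687500 = 26.464844
Exact value: 26.302083
Error: 0.162760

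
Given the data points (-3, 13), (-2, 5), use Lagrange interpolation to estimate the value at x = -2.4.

Lagrange interpolation formula:
P(x) = Σ yᵢ × Lᵢ(x)
where Lᵢ(x) = Π_{j≠i} (x - xⱼ)/(xᵢ - xⱼ)

L_0(-2.4) = (-2.4 - (-2))/(-3 - (-2)) = 0.400000
L_1(-2.4) = (-2.4 - (-3))/(-2 - (-3)) = 0.600000

P(-2.4) = 13×L_0(-2.4) + 5×L_1(-2.4)
P(-2.4) = 8.200000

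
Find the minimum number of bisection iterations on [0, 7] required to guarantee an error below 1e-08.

We need (b-a)/2^n ≤ 1e-08
(7 - 0)/2^n ≤ 1e-08
7/2^n ≤ 1e-08
2^n ≥ 700000000
n ≥ log₂(700000000) = 29.38
n ≥ 30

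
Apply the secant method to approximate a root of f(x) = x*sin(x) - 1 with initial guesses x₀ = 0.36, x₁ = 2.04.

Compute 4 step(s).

f(x) = x*sin(x) - 1
x₀ = 0.36, x₁ = 2.04

Secant formula: x_{n+1} = x_n - f(x_n)(x_n - x_{n-1})/(f(x_n) - f(x_{n-1}))

Iteration 1:
  f(0.360000) = -0.873181
  f(2.040000) = 0.819534
  x_2 = 2.040000 - 0.819534×(2.040000 - 0.360000)/(0.819534 - (-0.873181))
       = 1.226622
Iteration 2:
  f(2.040000) = 0.819534
  f(1.226622) = 0.154686
  x_3 = 1.226622 - 0.154686×(1.226622 - 2.040000)/(0.154686 - 0.819534)
       = 1.037379
Iteration 3:
  f(1.226622) = 0.154686
  f(1.037379) = -0.106740
  x_4 = 1.037379 - (-0.106740)×(1.037379 - 1.226622)/(-0.106740 - 0.154686)
       = 1.114647
Iteration 4:
  f(1.037379) = -0.106740
  f(1.114647) = 0.000680
  x_5 = 1.114647 - 0.000680×(1.114647 - 1.037379)/(0.000680 - (-0.106740))
       = 1.114158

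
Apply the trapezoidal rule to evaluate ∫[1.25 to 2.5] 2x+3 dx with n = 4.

f(x) = 2x+3
a = 1.25, b = 2.5, n = 4
h = (b - a)/n = 0.312500

Trapezoidal rule: (h/2)[f(x₀) + 2f(x₁) + 2f(x₂) + ... + f(xₙ)]

x_0 = 1.2500, f(x_0) = 5.500000, coefficient = 1
x_1 = 1.5625, f(x_1) = 6.125000, coefficient = 2
x_2 = 1.8750, f(x_2) = 6.750000, coefficient = 2
x_3 = 2.1875, f(x_3) = 7.375000, coefficient = 2
x_4 = 2.5000, f(x_4) = 8.000000, coefficient = 1

I ≈ (0.312500/2) × 54.000000 = 8.437500
Exact value: 8.437500
Error: 0.000000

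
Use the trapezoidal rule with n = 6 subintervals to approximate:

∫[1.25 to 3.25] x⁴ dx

f(x) = x⁴
a = 1.25, b = 3.25, n = 6
h = (b - a)/n = 0.333333

Trapezoidal rule: (h/2)[f(x₀) + 2f(x₁) + 2f(x₂) + ... + f(xₙ)]

x_0 = 1.2500, f(x_0) = 2.441406, coefficient = 1
x_1 = 1.5833, f(x_1) = 6.284770, coefficient = 2
x_2 = 1.9167, f(x_2) = 13.495419, coefficient = 2
x_3 = 2.2500, f(x_3) = 25.628906, coefficient = 2
x_4 = 2.5833, f(x_4) = 44.537085, coefficient = 2
x_5 = 2.9167, f(x_5) = 72.368104, coefficient = 2
x_6 = 3.2500, f(x_6) = 111.566406, coefficient = 1

I ≈ (0.333333/2) × 438.636381 = 73.106064
Exact value: 71.907813
Error: 1.198251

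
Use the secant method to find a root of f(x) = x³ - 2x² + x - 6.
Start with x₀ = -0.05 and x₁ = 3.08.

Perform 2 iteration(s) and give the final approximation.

f(x) = x³ - 2x² + x - 6
x₀ = -0.05, x₁ = 3.08

Secant formula: x_{n+1} = x_n - f(x_n)(x_n - x_{n-1})/(f(x_n) - f(x_{n-1}))

Iteration 1:
  f(-0.050000) = -6.055125
  f(3.080000) = 7.325312
  x_2 = 3.080000 - 7.325312×(3.080000 - (-0.050000))/(7.325312 - (-6.055125))
       = 1.366437
Iteration 2:
  f(3.080000) = 7.325312
  f(1.366437) = -5.816521
  x_3 = 1.366437 - (-5.816521)×(1.366437 - 3.080000)/(-5.816521 - 7.325312)
       = 2.124853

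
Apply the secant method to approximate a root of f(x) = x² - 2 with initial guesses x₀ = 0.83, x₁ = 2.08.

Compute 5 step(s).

f(x) = x² - 2
x₀ = 0.83, x₁ = 2.08

Secant formula: x_{n+1} = x_n - f(x_n)(x_n - x_{n-1})/(f(x_n) - f(x_{n-1}))

Iteration 1:
  f(0.830000) = -1.311100
  f(2.080000) = 2.326400
  x_2 = 2.080000 - 2.326400×(2.080000 - 0.830000)/(2.326400 - (-1.311100))
       = 1.280550
Iteration 2:
  f(2.080000) = 2.326400
  f(1.280550) = -0.360192
  x_3 = 1.280550 - (-0.360192)×(1.280550 - 2.080000)/(-0.360192 - 2.326400)
       = 1.387732
Iteration 3:
  f(1.280550) = -0.360192
  f(1.387732) = -0.074199
  x_4 = 1.387732 - (-0.074199)×(1.387732 - 1.280550)/(-0.074199 - (-0.360192))
       = 1.415540
Iteration 4:
  f(1.387732) = -0.074199
  f(1.415540) = 0.003754
  x_5 = 1.415540 - 0.003754×(1.415540 - 1.387732)/(0.003754 - (-0.074199))
       = 1.414201
Iteration 5:
  f(1.415540) = 0.003754
  f(1.414201) = -0.000035
  x_6 = 1.414201 - (-0.000035)×(1.414201 - 1.415540)/(-0.000035 - 0.003754)
       = 1.414214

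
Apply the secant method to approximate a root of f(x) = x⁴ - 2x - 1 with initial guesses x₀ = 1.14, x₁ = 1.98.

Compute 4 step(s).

f(x) = x⁴ - 2x - 1
x₀ = 1.14, x₁ = 1.98

Secant formula: x_{n+1} = x_n - f(x_n)(x_n - x_{n-1})/(f(x_n) - f(x_{n-1}))

Iteration 1:
  f(1.140000) = -1.591040
  f(1.980000) = 10.409536
  x_2 = 1.980000 - 10.409536×(1.980000 - 1.140000)/(10.409536 - (-1.591040))
       = 1.251367
Iteration 2:
  f(1.980000) = 10.409536
  f(1.251367) = -1.050628
  x_3 = 1.251367 - (-1.050628)×(1.251367 - 1.980000)/(-1.050628 - 10.409536)
       = 1.318166
Iteration 3:
  f(1.251367) = -1.050628
  f(1.318166) = -0.617212
  x_4 = 1.318166 - (-0.617212)×(1.318166 - 1.251367)/(-0.617212 - (-1.050628))
       = 1.413291
Iteration 4:
  f(1.318166) = -0.617212
  f(1.413291) = 0.162993
  x_5 = 1.413291 - 0.162993×(1.413291 - 1.318166)/(0.162993 - (-0.617212))
       = 1.393419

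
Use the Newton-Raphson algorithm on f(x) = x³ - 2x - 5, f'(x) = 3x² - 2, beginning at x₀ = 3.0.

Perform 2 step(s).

f(x) = x³ - 2x - 5
f'(x) = 3x² - 2
x₀ = 3.0

Newton-Raphson formula: x_{n+1} = x_n - f(x_n)/f'(x_n)

Iteration 1:
  f(3.000000) = 16.000000
  f'(3.000000) = 25.000000
  x_1 = 3.000000 - 16.000000/25.000000 = 2.360000
Iteration 2:
  f(2.360000) = 3.424256
  f'(2.360000) = 14.708800
  x_2 = 2.360000 - 3.424256/14.708800 = 2.127197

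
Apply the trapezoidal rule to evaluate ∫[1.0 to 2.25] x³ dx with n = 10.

f(x) = x³
a = 1.0, b = 2.25, n = 10
h = (b - a)/n = 0.125000

Trapezoidal rule: (h/2)[f(x₀) + 2f(x₁) + 2f(x₂) + ... + f(xₙ)]

x_0 = 1.0000, f(x_0) = 1.000000, coefficient = 1
x_1 = 1.1250, f(x_1) = 1.423828, coefficient = 2
x_2 = 1.2500, f(x_2) = 1.953125, coefficient = 2
x_3 = 1.3750, f(x_3) = 2.599609, coefficient = 2
x_4 = 1.5000, f(x_4) = 3.375000, coefficient = 2
x_5 = 1.6250, f(x_5) = 4.291016, coefficient = 2
x_6 = 1.7500, f(x_6) = 5.359375, coefficient = 2
x_7 = 1.8750, f(x_7) = 6.591797, coefficient = 2
x_8 = 2.0000, f(x_8) = 8.000000, coefficient = 2
x_9 = 2.1250, f(x_9) = 9.595703, coefficient = 2
x_10 = 2.2500, f(x_10) = 11.390625, coefficient = 1

I ≈ (0.125000/2) × 98.769531 = 6.173096
Exact value: 6.157227
Error: 0.015869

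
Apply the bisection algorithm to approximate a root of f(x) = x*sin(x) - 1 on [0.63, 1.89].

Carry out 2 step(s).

f(x) = x*sin(x) - 1
Initial interval: [0.63, 1.89]

Iteration 1:
  c_1 = (0.630000 + 1.890000)/2 = 1.260000
  f(c_1) = f(1.260000) = 0.199634
  f(a) × f(c) < 0, new interval: [0.630000, 1.260000]
Iteration 2:
  c_2 = (0.630000 + 1.260000)/2 = 0.945000
  f(c_2) = f(0.945000) = -0.234080
  f(a) × f(c) ≥ 0, new interval: [0.945000, 1.260000]

After 2 iteration(s), the approximation is c_2 = 0.945000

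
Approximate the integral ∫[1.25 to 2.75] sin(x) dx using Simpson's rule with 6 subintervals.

f(x) = sin(x)
a = 1.25, b = 2.75, n = 6
h = (b - a)/n = 0.250000

Simpson's rule: (h/3)[f(x₀) + 4f(x₁) + 2f(x₂) + ... + f(xₙ)]

x_0 = 1.2500, f(x_0) = 0.948985, coefficient = 1
x_1 = 1.5000, f(x_1) = 0.997495, coefficient = 4
x_2 = 1.7500, f(x_2) = 0.983986, coefficient = 2
x_3 = 2.0000, f(x_3) = 0.909297, coefficient = 4
x_4 = 2.2500, f(x_4) = 0.778073, coefficient = 2
x_5 = 2.5000, f(x_5) = 0.598472, coefficient = 4
x_6 = 2.7500, f(x_6) = 0.381661, coefficient = 1

I ≈ (0.250000/3) × 14.875822 = 1.239652
Exact value: 1.239625
Error: 0.000027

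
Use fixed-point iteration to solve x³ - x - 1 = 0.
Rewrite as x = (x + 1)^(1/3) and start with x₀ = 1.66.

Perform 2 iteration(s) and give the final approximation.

Equation: x³ - x - 1 = 0
Fixed-point form: x = (x + 1)^(1/3)
x₀ = 1.66

x_1 = g(1.660000) = 1.385566
x_2 = g(1.385566) = 1.336176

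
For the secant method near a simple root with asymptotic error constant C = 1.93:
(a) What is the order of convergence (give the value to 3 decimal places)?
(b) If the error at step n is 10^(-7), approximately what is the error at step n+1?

(a) Secant method has superlinear convergence with order φ = (1+√5)/2 ≈ 1.618.
    This means |e_{n+1}| ≈ C|e_n|^1.618.

(b) With |e_n| = 10^(-7) and C = 1.93:
    |e_{n+1}| ≈ 1.93 × (10^(-7))^1.618 = 1.93 × 10^(-11.33)

(a) ≈ 1.618 (golden ratio); (b) |e_{n+1}| ≈ 9.106e-12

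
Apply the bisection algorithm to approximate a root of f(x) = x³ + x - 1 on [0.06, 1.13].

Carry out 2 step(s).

f(x) = x³ + x - 1
Initial interval: [0.06, 1.13]

Iteration 1:
  c_1 = (0.060000 + 1.130000)/2 = 0.595000
  f(c_1) = f(0.595000) = -0.194355
  f(a) × f(c) ≥ 0, new interval: [0.595000, 1.130000]
Iteration 2:
  c_2 = (0.595000 + 1.130000)/2 = 0.862500
  f(c_2) = f(0.862500) = 0.504119
  f(a) × f(c) < 0, new interval: [0.595000, 0.862500]

After 2 iteration(s), the approximation is c_2 = 0.862500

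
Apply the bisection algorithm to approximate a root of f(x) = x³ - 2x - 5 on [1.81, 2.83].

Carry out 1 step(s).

f(x) = x³ - 2x - 5
Initial interval: [1.81, 2.83]

Iteration 1:
  c_1 = (1.810000 + 2.830000)/2 = 2.320000
  f(c_1) = f(2.320000) = 2.847168
  f(a) × f(c) < 0, new interval: [1.810000, 2.320000]

After 1 iteration(s), the approximation is c_1 = 2.320000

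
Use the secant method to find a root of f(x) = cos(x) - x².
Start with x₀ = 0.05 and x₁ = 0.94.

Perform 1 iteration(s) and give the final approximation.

f(x) = cos(x) - x²
x₀ = 0.05, x₁ = 0.94

Secant formula: x_{n+1} = x_n - f(x_n)(x_n - x_{n-1})/(f(x_n) - f(x_{n-1}))

Iteration 1:
  f(0.050000) = 0.996250
  f(0.940000) = -0.293812
  x_2 = 0.940000 - (-0.293812)×(0.940000 - 0.050000)/(-0.293812 - 0.996250)
       = 0.737302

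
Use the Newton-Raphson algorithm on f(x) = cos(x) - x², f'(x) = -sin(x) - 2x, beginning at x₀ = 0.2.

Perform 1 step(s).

f(x) = cos(x) - x²
f'(x) = -sin(x) - 2x
x₀ = 0.2

Newton-Raphson formula: x_{n+1} = x_n - f(x_n)/f'(x_n)

Iteration 1:
  f(0.200000) = 0.940067
  f'(0.200000) = -0.598669
  x_1 = 0.200000 - 0.940067/(-0.598669) = 1.770260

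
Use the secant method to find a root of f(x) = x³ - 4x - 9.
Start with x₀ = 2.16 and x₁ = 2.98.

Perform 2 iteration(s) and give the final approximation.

f(x) = x³ - 4x - 9
x₀ = 2.16, x₁ = 2.98

Secant formula: x_{n+1} = x_n - f(x_n)(x_n - x_{n-1})/(f(x_n) - f(x_{n-1}))

Iteration 1:
  f(2.160000) = -7.562304
  f(2.980000) = 5.543592
  x_2 = 2.980000 - 5.543592×(2.980000 - 2.160000)/(5.543592 - (-7.562304))
       = 2.633153
Iteration 2:
  f(2.980000) = 5.543592
  f(2.633153) = -1.275666
  x_3 = 2.633153 - (-1.275666)×(2.633153 - 2.980000)/(-1.275666 - 5.543592)
       = 2.698037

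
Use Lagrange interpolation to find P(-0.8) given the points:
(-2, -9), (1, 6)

Lagrange interpolation formula:
P(x) = Σ yᵢ × Lᵢ(x)
where Lᵢ(x) = Π_{j≠i} (x - xⱼ)/(xᵢ - xⱼ)

L_0(-0.8) = (-0.8 - 1)/(-2 - 1) = 0.600000
L_1(-0.8) = (-0.8 - (-2))/(1 - (-2)) = 0.400000

P(-0.8) = (-9)×L_0(-0.8) + 6×L_1(-0.8)
P(-0.8) = -3.000000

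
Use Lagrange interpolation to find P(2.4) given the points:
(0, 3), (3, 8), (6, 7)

Lagrange interpolation formula:
P(x) = Σ yᵢ × Lᵢ(x)
where Lᵢ(x) = Π_{j≠i} (x - xⱼ)/(xᵢ - xⱼ)

L_0(2.4) = (2.4 - 3)/(0 - 3) × (2.4 - 6)/(0 - 6) = 0.120000
L_1(2.4) = (2.4 - 0)/(3 - 0) × (2.4 - 6)/(3 - 6) = 0.960000
L_2(2.4) = (2.4 - 0)/(6 - 0) × (2.4 - 3)/(6 - 3) = -0.080000

P(2.4) = 3×L_0(2.4) + 8×L_1(2.4) + 7×L_2(2.4)
P(2.4) = 7.480000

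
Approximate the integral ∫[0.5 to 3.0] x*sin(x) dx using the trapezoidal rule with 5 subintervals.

f(x) = x*sin(x)
a = 0.5, b = 3.0, n = 5
h = (b - a)/n = 0.500000

Trapezoidal rule: (h/2)[f(x₀) + 2f(x₁) + 2f(x₂) + ... + f(xₙ)]

x_0 = 0.5000, f(x_0) = 0.239713, coefficient = 1
x_1 = 1.0000, f(x_1) = 0.841471, coefficient = 2
x_2 = 1.5000, f(x_2) = 1.496242, coefficient = 2
x_3 = 2.0000, f(x_3) = 1.818595, coefficient = 2
x_4 = 2.5000, f(x_4) = 1.496180, coefficient = 2
x_5 = 3.0000, f(x_5) = 0.423360, coefficient = 1

I ≈ (0.500000/2) × 11.968050 = 2.992013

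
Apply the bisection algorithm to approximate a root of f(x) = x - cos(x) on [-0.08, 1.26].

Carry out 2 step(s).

f(x) = x - cos(x)
Initial interval: [-0.08, 1.26]

Iteration 1:
  c_1 = (-0.080000 + 1.260000)/2 = 0.590000
  f(c_1) = f(0.590000) = -0.240941
  f(a) × f(c) ≥ 0, new interval: [0.590000, 1.260000]
Iteration 2:
  c_2 = (0.590000 + 1.260000)/2 = 0.925000
  f(c_2) = f(0.925000) = 0.323165
  f(a) × f(c) < 0, new interval: [0.590000, 0.925000]

After 2 iteration(s), the approximation is c_2 = 0.925000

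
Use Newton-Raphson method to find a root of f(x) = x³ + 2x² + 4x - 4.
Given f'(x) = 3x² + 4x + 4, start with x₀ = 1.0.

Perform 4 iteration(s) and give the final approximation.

f(x) = x³ + 2x² + 4x - 4
f'(x) = 3x² + 4x + 4
x₀ = 1.0

Newton-Raphson formula: x_{n+1} = x_n - f(x_n)/f'(x_n)

Iteration 1:
  f(1.000000) = 3.000000
  f'(1.000000) = 11.000000
  x_1 = 1.000000 - 3.000000/11.000000 = 0.727273
Iteration 2:
  f(0.727273) = 0.351615
  f'(0.727273) = 8.495868
  x_2 = 0.727273 - 0.351615/8.495868 = 0.685886
Iteration 3:
  f(0.685886) = 0.007092
  f'(0.685886) = 8.154864
  x_3 = 0.685886 - 0.007092/8.154864 = 0.685016
Iteration 4:
  f(0.685016) = 0.000003
  f'(0.685016) = 8.147808
  x_4 = 0.685016 - 0.000003/8.147808 = 0.685016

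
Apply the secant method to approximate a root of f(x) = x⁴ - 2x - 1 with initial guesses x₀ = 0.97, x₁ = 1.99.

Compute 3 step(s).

f(x) = x⁴ - 2x - 1
x₀ = 0.97, x₁ = 1.99

Secant formula: x_{n+1} = x_n - f(x_n)(x_n - x_{n-1})/(f(x_n) - f(x_{n-1}))

Iteration 1:
  f(0.970000) = -2.054707
  f(1.990000) = 10.702392
  x_2 = 1.990000 - 10.702392×(1.990000 - 0.970000)/(10.702392 - (-2.054707))
       = 1.134285
Iteration 2:
  f(1.990000) = 10.702392
  f(1.134285) = -1.613224
  x_3 = 1.134285 - (-1.613224)×(1.134285 - 1.990000)/(-1.613224 - 10.702392)
       = 1.246375
Iteration 3:
  f(1.134285) = -1.613224
  f(1.246375) = -1.079539
  x_4 = 1.246375 - (-1.079539)×(1.246375 - 1.134285)/(-1.079539 - (-1.613224))
       = 1.473112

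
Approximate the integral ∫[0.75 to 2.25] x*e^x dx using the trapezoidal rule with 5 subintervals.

f(x) = x*e^x
a = 0.75, b = 2.25, n = 5
h = (b - a)/n = 0.300000

Trapezoidal rule: (h/2)[f(x₀) + 2f(x₁) + 2f(x₂) + ... + f(xₙ)]

x_0 = 0.7500, f(x_0) = 1.587750, coefficient = 1
x_1 = 1.0500, f(x_1) = 3.000534, coefficient = 2
x_2 = 1.3500, f(x_2) = 5.207524, coefficient = 2
x_3 = 1.6500, f(x_3) = 8.591517, coefficient = 2
x_4 = 1.9500, f(x_4) = 13.705941, coefficient = 2
x_5 = 2.2500, f(x_5) = 21.347406, coefficient = 1

I ≈ (0.300000/2) × 83.946187 = 12.591928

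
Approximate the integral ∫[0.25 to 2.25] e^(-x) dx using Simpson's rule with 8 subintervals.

f(x) = e^(-x)
a = 0.25, b = 2.25, n = 8
h = (b - a)/n = 0.250000

Simpson's rule: (h/3)[f(x₀) + 4f(x₁) + 2f(x₂) + ... + f(xₙ)]

x_0 = 0.2500, f(x_0) = 0.778801, coefficient = 1
x_1 = 0.5000, f(x_1) = 0.606531, coefficient = 4
x_2 = 0.7500, f(x_2) = 0.472367, coefficient = 2
x_3 = 1.0000, f(x_3) = 0.367879, coefficient = 4
x_4 = 1.2500, f(x_4) = 0.286505, coefficient = 2
x_5 = 1.5000, f(x_5) = 0.223130, coefficient = 4
x_6 = 1.7500, f(x_6) = 0.173774, coefficient = 2
x_7 = 2.0000, f(x_7) = 0.135335, coefficient = 4
x_8 = 2.2500, f(x_8) = 0.105399, coefficient = 1

I ≈ (0.250000/3) × 8.080993 = 0.673416
Exact value: 0.673402
Error: 0.000015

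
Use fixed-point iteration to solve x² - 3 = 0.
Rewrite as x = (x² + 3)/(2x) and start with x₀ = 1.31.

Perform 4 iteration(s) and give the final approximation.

Equation: x² - 3 = 0
Fixed-point form: x = (x² + 3)/(2x)
x₀ = 1.31

x_1 = g(1.310000) = 1.800038
x_2 = g(1.800038) = 1.733335
x_3 = g(1.733335) = 1.732051
x_4 = g(1.732051) = 1.732051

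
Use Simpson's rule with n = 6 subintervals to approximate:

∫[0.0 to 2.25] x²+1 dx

f(x) = x²+1
a = 0.0, b = 2.25, n = 6
h = (b - a)/n = 0.375000

Simpson's rule: (h/3)[f(x₀) + 4f(x₁) + 2f(x₂) + ... + f(xₙ)]

x_0 = 0.0000, f(x_0) = 1.000000, coefficient = 1
x_1 = 0.3750, f(x_1) = 1.140625, coefficient = 4
x_2 = 0.7500, f(x_2) = 1.562500, coefficient = 2
x_3 = 1.1250, f(x_3) = 2.265625, coefficient = 4
x_4 = 1.5000, f(x_4) = 3.250000, coefficient = 2
x_5 = 1.8750, f(x_5) = 4.515625, coefficient = 4
x_6 = 2.2500, f(x_6) = 6.062500, coefficient = 1

I ≈ (0.375000/3) × 48.375000 = 6.046875
Exact value: 6.046875
Error: 0.000000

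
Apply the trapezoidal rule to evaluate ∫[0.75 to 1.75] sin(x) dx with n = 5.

f(x) = sin(x)
a = 0.75, b = 1.75, n = 5
h = (b - a)/n = 0.200000

Trapezoidal rule: (h/2)[f(x₀) + 2f(x₁) + 2f(x₂) + ... + f(xₙ)]

x_0 = 0.7500, f(x_0) = 0.681639, coefficient = 1
x_1 = 0.9500, f(x_1) = 0.813416, coefficient = 2
x_2 = 1.1500, f(x_2) = 0.912764, coefficient = 2
x_3 = 1.3500, f(x_3) = 0.975723, coefficient = 2
x_4 = 1.5500, f(x_4) = 0.999784, coefficient = 2
x_5 = 1.7500, f(x_5) = 0.983986, coefficient = 1

I ≈ (0.200000/2) × 9.068998 = 0.906900
Exact value: 0.909935
Error: 0.003035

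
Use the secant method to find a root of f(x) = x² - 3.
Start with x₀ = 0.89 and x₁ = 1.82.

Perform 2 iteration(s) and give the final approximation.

f(x) = x² - 3
x₀ = 0.89, x₁ = 1.82

Secant formula: x_{n+1} = x_n - f(x_n)(x_n - x_{n-1})/(f(x_n) - f(x_{n-1}))

Iteration 1:
  f(0.890000) = -2.207900
  f(1.820000) = 0.312400
  x_2 = 1.820000 - 0.312400×(1.820000 - 0.890000)/(0.312400 - (-2.207900))
       = 1.704723
Iteration 2:
  f(1.820000) = 0.312400
  f(1.704723) = -0.093919
  x_3 = 1.704723 - (-0.093919)×(1.704723 - 1.820000)/(-0.093919 - 0.312400)
       = 1.731369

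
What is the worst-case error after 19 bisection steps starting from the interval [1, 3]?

Bisection error bound: |error| ≤ (b-a)/2^n
|error| ≤ (3 - 1)/2^19 = 2/2^19
|error| ≤ 0.0000038147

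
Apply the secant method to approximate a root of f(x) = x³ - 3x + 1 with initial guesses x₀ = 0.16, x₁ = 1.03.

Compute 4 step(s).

f(x) = x³ - 3x + 1
x₀ = 0.16, x₁ = 1.03

Secant formula: x_{n+1} = x_n - f(x_n)(x_n - x_{n-1})/(f(x_n) - f(x_{n-1}))

Iteration 1:
  f(0.160000) = 0.524096
  f(1.030000) = -0.997273
  x_2 = 1.030000 - (-0.997273)×(1.030000 - 0.160000)/(-0.997273 - 0.524096)
       = 0.459706
Iteration 2:
  f(1.030000) = -0.997273
  f(0.459706) = -0.281969
  x_3 = 0.459706 - (-0.281969)×(0.459706 - 1.030000)/(-0.281969 - (-0.997273))
       = 0.234900
Iteration 3:
  f(0.459706) = -0.281969
  f(0.234900) = 0.308262
  x_4 = 0.234900 - 0.308262×(0.234900 - 0.459706)/(0.308262 - (-0.281969))
       = 0.352310
Iteration 4:
  f(0.234900) = 0.308262
  f(0.352310) = -0.013201
  x_5 = 0.352310 - (-0.013201)×(0.352310 - 0.234900)/(-0.013201 - 0.308262)
       = 0.347489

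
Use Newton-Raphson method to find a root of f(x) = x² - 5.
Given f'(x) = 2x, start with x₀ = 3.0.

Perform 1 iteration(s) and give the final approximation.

f(x) = x² - 5
f'(x) = 2x
x₀ = 3.0

Newton-Raphson formula: x_{n+1} = x_n - f(x_n)/f'(x_n)

Iteration 1:
  f(3.000000) = 4.000000
  f'(3.000000) = 6.000000
  x_1 = 3.000000 - 4.000000/6.000000 = 2.333333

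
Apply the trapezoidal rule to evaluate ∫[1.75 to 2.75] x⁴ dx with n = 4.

f(x) = x⁴
a = 1.75, b = 2.75, n = 4
h = (b - a)/n = 0.250000

Trapezoidal rule: (h/2)[f(x₀) + 2f(x₁) + 2f(x₂) + ... + f(xₙ)]

x_0 = 1.7500, f(x_0) = 9.378906, coefficient = 1
x_1 = 2.0000, f(x_1) = 16.000000, coefficient = 2
x_2 = 2.2500, f(x_2) = 25.628906, coefficient = 2
x_3 = 2.5000, f(x_3) = 39.062500, coefficient = 2
x_4 = 2.7500, f(x_4) = 57.191406, coefficient = 1

I ≈ (0.250000/2) × 227.953125 = 28.494141
Exact value: 28.172656
Error: 0.321484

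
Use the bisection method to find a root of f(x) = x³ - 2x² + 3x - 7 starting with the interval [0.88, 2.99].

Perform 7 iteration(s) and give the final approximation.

f(x) = x³ - 2x² + 3x - 7
Initial interval: [0.88, 2.99]

Iteration 1:
  c_1 = (0.880000 + 2.990000)/2 = 1.935000
  f(c_1) = f(1.935000) = -1.438375
  f(a) × f(c) ≥ 0, new interval: [1.935000, 2.990000]
Iteration 2:
  c_2 = (1.935000 + 2.990000)/2 = 2.462500
  f(c_2) = f(2.462500) = 3.192057
  f(a) × f(c) < 0, new interval: [1.935000, 2.462500]
Iteration 3:
  c_3 = (1.935000 + 2.462500)/2 = 2.198750
  f(c_3) = f(2.198750) = 0.557107
  f(a) × f(c) < 0, new interval: [1.935000, 2.198750]
Iteration 4:
  c_4 = (1.935000 + 2.198750)/2 = 2.066875
  f(c_4) = f(2.066875) = -0.513687
  f(a) × f(c) ≥ 0, new interval: [2.066875, 2.198750]
Iteration 5:
  c_5 = (2.066875 + 2.198750)/2 = 2.132813
  f(c_5) = f(2.132813) = 0.002587
  f(a) × f(c) < 0, new interval: [2.066875, 2.132813]
Iteration 6:
  c_6 = (2.066875 + 2.132813)/2 = 2.099844
  f(c_6) = f(2.099844) = -0.260223
  f(a) × f(c) ≥ 0, new interval: [2.099844, 2.132813]
Iteration 7:
  c_7 = (2.099844 + 2.132813)/2 = 2.116328
  f(c_7) = f(2.116328) = -0.130000
  f(a) × f(c) ≥ 0, new interval: [2.116328, 2.132813]

After 7 iteration(s), the approximation is c_7 = 2.116328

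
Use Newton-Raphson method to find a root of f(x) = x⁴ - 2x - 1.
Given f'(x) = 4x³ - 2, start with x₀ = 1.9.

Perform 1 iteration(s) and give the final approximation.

f(x) = x⁴ - 2x - 1
f'(x) = 4x³ - 2
x₀ = 1.9

Newton-Raphson formula: x_{n+1} = x_n - f(x_n)/f'(x_n)

Iteration 1:
  f(1.900000) = 8.232100
  f'(1.900000) = 25.436000
  x_1 = 1.900000 - 8.232100/25.436000 = 1.576360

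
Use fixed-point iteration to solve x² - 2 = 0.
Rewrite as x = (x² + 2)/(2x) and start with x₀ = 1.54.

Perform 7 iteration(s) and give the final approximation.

Equation: x² - 2 = 0
Fixed-point form: x = (x² + 2)/(2x)
x₀ = 1.54

x_1 = g(1.540000) = 1.419351
x_2 = g(1.419351) = 1.414223
x_3 = g(1.414223) = 1.414214
x_4 = g(1.414214) = 1.414214
x_5 = g(1.414214) = 1.414214
x_6 = g(1.414214) = 1.414214
x_7 = g(1.414214) = 1.414214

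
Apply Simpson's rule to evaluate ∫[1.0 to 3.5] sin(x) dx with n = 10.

f(x) = sin(x)
a = 1.0, b = 3.5, n = 10
h = (b - a)/n = 0.250000

Simpson's rule: (h/3)[f(x₀) + 4f(x₁) + 2f(x₂) + ... + f(xₙ)]

x_0 = 1.0000, f(x_0) = 0.841471, coefficient = 1
x_1 = 1.2500, f(x_1) = 0.948985, coefficient = 4
x_2 = 1.5000, f(x_2) = 0.997495, coefficient = 2
x_3 = 1.7500, f(x_3) = 0.983986, coefficient = 4
x_4 = 2.0000, f(x_4) = 0.909297, coefficient = 2
x_5 = 2.2500, f(x_5) = 0.778073, coefficient = 4
x_6 = 2.5000, f(x_6) = 0.598472, coefficient = 2
x_7 = 2.7500, f(x_7) = 0.381661, coefficient = 4
x_8 = 3.0000, f(x_8) = 0.141120, coefficient = 2
x_9 = 3.2500, f(x_9) = -0.108195, coefficient = 4
x_10 = 3.5000, f(x_10) = -0.350783, coefficient = 1

I ≈ (0.250000/3) × 17.721495 = 1.476791
Exact value: 1.476759
Error: 0.000032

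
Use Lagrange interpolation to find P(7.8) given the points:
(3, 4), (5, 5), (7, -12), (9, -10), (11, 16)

Lagrange interpolation formula:
P(x) = Σ yᵢ × Lᵢ(x)
where Lᵢ(x) = Π_{j≠i} (x - xⱼ)/(xᵢ - xⱼ)

L_0(7.8) = (7.8 - 5)/(3 - 5) × (7.8 - 7)/(3 - 7) × (7.8 - 9)/(3 - 9) × (7.8 - 11)/(3 - 11) = 0.022400
L_1(7.8) = (7.8 - 3)/(5 - 3) × (7.8 - 7)/(5 - 7) × (7.8 - 9)/(5 - 9) × (7.8 - 11)/(5 - 11) = -0.153600
L_2(7.8) = (7.8 - 3)/(7 - 3) × (7.8 - 5)/(7 - 5) × (7.8 - 9)/(7 - 9) × (7.8 - 11)/(7 - 11) = 0.806400
L_3(7.8) = (7.8 - 3)/(9 - 3) × (7.8 - 5)/(9 - 5) × (7.8 - 7)/(9 - 7) × (7.8 - 11)/(9 - 11) = 0.358400
L_4(7.8) = (7.8 - 3)/(11 - 3) × (7.8 - 5)/(11 - 5) × (7.8 - 7)/(11 - 7) × (7.8 - 9)/(11 - 9) = -0.033600

P(7.8) = 4×L_0(7.8) + 5×L_1(7.8) + (-12)×L_2(7.8) + (-10)×L_3(7.8) + 16×L_4(7.8)
P(7.8) = -14.476800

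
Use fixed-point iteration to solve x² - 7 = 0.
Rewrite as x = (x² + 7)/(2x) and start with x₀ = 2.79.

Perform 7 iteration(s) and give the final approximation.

Equation: x² - 7 = 0
Fixed-point form: x = (x² + 7)/(2x)
x₀ = 2.79

x_1 = g(2.790000) = 2.649480
x_2 = g(2.649480) = 2.645754
x_3 = g(2.645754) = 2.645751
x_4 = g(2.645751) = 2.645751
x_5 = g(2.645751) = 2.645751
x_6 = g(2.645751) = 2.645751
x_7 = g(2.645751) = 2.645751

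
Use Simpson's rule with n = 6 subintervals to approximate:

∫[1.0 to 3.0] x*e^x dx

f(x) = x*e^x
a = 1.0, b = 3.0, n = 6
h = (b - a)/n = 0.333333

Simpson's rule: (h/3)[f(x₀) + 4f(x₁) + 2f(x₂) + ... + f(xₙ)]

x_0 = 1.0000, f(x_0) = 2.718282, coefficient = 1
x_1 = 1.3333, f(x_1) = 5.058224, coefficient = 4
x_2 = 1.6667, f(x_2) = 8.824150, coefficient = 2
x_3 = 2.0000, f(x_3) = 14.778112, coefficient = 4
x_4 = 2.3333, f(x_4) = 24.061937, coefficient = 2
x_5 = 2.6667, f(x_5) = 38.378443, coefficient = 4
x_6 = 3.0000, f(x_6) = 60.256611, coefficient = 1

I ≈ (0.333333/3) × 361.606182 = 40.178465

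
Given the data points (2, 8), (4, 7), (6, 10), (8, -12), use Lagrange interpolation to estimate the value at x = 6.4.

Lagrange interpolation formula:
P(x) = Σ yᵢ × Lᵢ(x)
where Lᵢ(x) = Π_{j≠i} (x - xⱼ)/(xᵢ - xⱼ)

L_0(6.4) = (6.4 - 4)/(2 - 4) × (6.4 - 6)/(2 - 6) × (6.4 - 8)/(2 - 8) = 0.032000
L_1(6.4) = (6.4 - 2)/(4 - 2) × (6.4 - 6)/(4 - 6) × (6.4 - 8)/(4 - 8) = -0.176000
L_2(6.4) = (6.4 - 2)/(6 - 2) × (6.4 - 4)/(6 - 4) × (6.4 - 8)/(6 - 8) = 1.056000
L_3(6.4) = (6.4 - 2)/(8 - 2) × (6.4 - 4)/(8 - 4) × (6.4 - 6)/(8 - 6) = 0.088000

P(6.4) = 8×L_0(6.4) + 7×L_1(6.4) + 10×L_2(6.4) + (-12)×L_3(6.4)
P(6.4) = 8.528000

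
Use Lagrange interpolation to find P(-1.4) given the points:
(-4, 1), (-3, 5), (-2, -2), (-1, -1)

Lagrange interpolation formula:
P(x) = Σ yᵢ × Lᵢ(x)
where Lᵢ(x) = Π_{j≠i} (x - xⱼ)/(xᵢ - xⱼ)

L_0(-1.4) = (-1.4 - (-3))/(-4 - (-3)) × (-1.4 - (-2))/(-4 - (-2)) × (-1.4 - (-1))/(-4 - (-1)) = 0.064000
L_1(-1.4) = (-1.4 - (-4))/(-3 - (-4)) × (-1.4 - (-2))/(-3 - (-2)) × (-1.4 - (-1))/(-3 - (-1)) = -0.312000
L_2(-1.4) = (-1.4 - (-4))/(-2 - (-4)) × (-1.4 - (-3))/(-2 - (-3)) × (-1.4 - (-1))/(-2 - (-1)) = 0.832000
L_3(-1.4) = (-1.4 - (-4))/(-1 - (-4)) × (-1.4 - (-3))/(-1 - (-3)) × (-1.4 - (-2))/(-1 - (-2)) = 0.416000

P(-1.4) = 1×L_0(-1.4) + 5×L_1(-1.4) + (-2)×L_2(-1.4) + (-1)×L_3(-1.4)
P(-1.4) = -3.576000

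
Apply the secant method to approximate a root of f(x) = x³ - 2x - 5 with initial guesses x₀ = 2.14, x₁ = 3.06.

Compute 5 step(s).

f(x) = x³ - 2x - 5
x₀ = 2.14, x₁ = 3.06

Secant formula: x_{n+1} = x_n - f(x_n)(x_n - x_{n-1})/(f(x_n) - f(x_{n-1}))

Iteration 1:
  f(2.140000) = 0.520344
  f(3.060000) = 17.532616
  x_2 = 3.060000 - 17.532616×(3.060000 - 2.140000)/(17.532616 - 0.520344)
       = 2.111861
Iteration 2:
  f(3.060000) = 17.532616
  f(2.111861) = 0.195082
  x_3 = 2.111861 - 0.195082×(2.111861 - 3.060000)/(0.195082 - 17.532616)
       = 2.101192
Iteration 3:
  f(2.111861) = 0.195082
  f(2.101192) = 0.074396
  x_4 = 2.101192 - 0.074396×(2.101192 - 2.111861)/(0.074396 - 0.195082)
       = 2.094616
Iteration 4:
  f(2.101192) = 0.074396
  f(2.094616) = 0.000715
  x_5 = 2.094616 - 0.000715×(2.094616 - 2.101192)/(0.000715 - 0.074396)
       = 2.094552
Iteration 5:
  f(2.094616) = 0.000715
  f(2.094552) = 0.000003
  x_6 = 2.094552 - 0.000003×(2.094552 - 2.094616)/(0.000003 - 0.000715)
       = 2.094551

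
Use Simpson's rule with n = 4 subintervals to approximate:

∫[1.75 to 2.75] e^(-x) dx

f(x) = e^(-x)
a = 1.75, b = 2.75, n = 4
h = (b - a)/n = 0.250000

Simpson's rule: (h/3)[f(x₀) + 4f(x₁) + 2f(x₂) + ... + f(xₙ)]

x_0 = 1.7500, f(x_0) = 0.173774, coefficient = 1
x_1 = 2.0000, f(x_1) = 0.135335, coefficient = 4
x_2 = 2.2500, f(x_2) = 0.105399, coefficient = 2
x_3 = 2.5000, f(x_3) = 0.082085, coefficient = 4
x_4 = 2.7500, f(x_4) = 0.063928, coefficient = 1

I ≈ (0.250000/3) × 1.318181 = 0.109848
Exact value: 0.109846
Error: 0.000002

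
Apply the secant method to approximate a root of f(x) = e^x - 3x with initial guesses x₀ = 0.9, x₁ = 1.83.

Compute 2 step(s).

f(x) = e^x - 3x
x₀ = 0.9, x₁ = 1.83

Secant formula: x_{n+1} = x_n - f(x_n)(x_n - x_{n-1})/(f(x_n) - f(x_{n-1}))

Iteration 1:
  f(0.900000) = -0.240397
  f(1.830000) = 0.743887
  x_2 = 1.830000 - 0.743887×(1.830000 - 0.900000)/(0.743887 - (-0.240397))
       = 1.127139
Iteration 2:
  f(1.830000) = 0.743887
  f(1.127139) = -0.294605
  x_3 = 1.127139 - (-0.294605)×(1.127139 - 1.830000)/(-0.294605 - 0.743887)
       = 1.326530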